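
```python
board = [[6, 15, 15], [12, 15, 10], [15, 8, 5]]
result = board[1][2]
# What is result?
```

board[1] = [12, 15, 10]. Taking column 2 of that row yields 10.

10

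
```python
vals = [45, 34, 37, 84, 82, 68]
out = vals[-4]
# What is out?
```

vals has length 6. Negative index -4 maps to positive index 6 + (-4) = 2. vals[2] = 37.

37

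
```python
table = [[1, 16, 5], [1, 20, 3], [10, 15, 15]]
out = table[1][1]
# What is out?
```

table[1] = [1, 20, 3]. Taking column 1 of that row yields 20.

20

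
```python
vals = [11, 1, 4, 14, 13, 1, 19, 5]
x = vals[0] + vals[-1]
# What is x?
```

vals has length 8. vals[0] = 11.
vals has length 8. Negative index -1 maps to positive index 8 + (-1) = 7. vals[7] = 5.
Sum: 11 + 5 = 16.

16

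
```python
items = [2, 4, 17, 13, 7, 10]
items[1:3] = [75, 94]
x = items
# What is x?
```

items starts as [2, 4, 17, 13, 7, 10] (length 6). The slice items[1:3] covers indices [1, 2] with values [4, 17]. Replacing that slice with [75, 94] (same length) produces [2, 75, 94, 13, 7, 10].

[2, 75, 94, 13, 7, 10]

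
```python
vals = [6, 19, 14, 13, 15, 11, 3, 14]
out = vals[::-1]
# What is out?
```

vals has length 8. The slice vals[::-1] selects indices [7, 6, 5, 4, 3, 2, 1, 0] (7->14, 6->3, 5->11, 4->15, 3->13, 2->14, 1->19, 0->6), giving [14, 3, 11, 15, 13, 14, 19, 6].

[14, 3, 11, 15, 13, 14, 19, 6]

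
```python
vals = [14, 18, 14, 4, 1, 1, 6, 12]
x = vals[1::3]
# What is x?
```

vals has length 8. The slice vals[1::3] selects indices [1, 4, 7] (1->18, 4->1, 7->12), giving [18, 1, 12].

[18, 1, 12]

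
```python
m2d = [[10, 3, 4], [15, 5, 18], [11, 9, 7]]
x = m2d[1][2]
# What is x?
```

m2d[1] = [15, 5, 18]. Taking column 2 of that row yields 18.

18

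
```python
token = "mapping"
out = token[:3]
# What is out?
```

token has length 7. The slice token[:3] selects indices [0, 1, 2] (0->'m', 1->'a', 2->'p'), giving 'map'.

'map'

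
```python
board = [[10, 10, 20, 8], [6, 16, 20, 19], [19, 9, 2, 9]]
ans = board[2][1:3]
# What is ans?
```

board[2] = [19, 9, 2, 9]. board[2] has length 4. The slice board[2][1:3] selects indices [1, 2] (1->9, 2->2), giving [9, 2].

[9, 2]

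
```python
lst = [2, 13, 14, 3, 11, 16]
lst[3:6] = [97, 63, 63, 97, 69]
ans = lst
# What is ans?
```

lst starts as [2, 13, 14, 3, 11, 16] (length 6). The slice lst[3:6] covers indices [3, 4, 5] with values [3, 11, 16]. Replacing that slice with [97, 63, 63, 97, 69] (different length) produces [2, 13, 14, 97, 63, 63, 97, 69].

[2, 13, 14, 97, 63, 63, 97, 69]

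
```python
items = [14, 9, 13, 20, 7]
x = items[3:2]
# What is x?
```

items has length 5. The slice items[3:2] resolves to an empty index range, so the result is [].

[]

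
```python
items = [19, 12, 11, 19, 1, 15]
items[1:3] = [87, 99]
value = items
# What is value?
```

items starts as [19, 12, 11, 19, 1, 15] (length 6). The slice items[1:3] covers indices [1, 2] with values [12, 11]. Replacing that slice with [87, 99] (same length) produces [19, 87, 99, 19, 1, 15].

[19, 87, 99, 19, 1, 15]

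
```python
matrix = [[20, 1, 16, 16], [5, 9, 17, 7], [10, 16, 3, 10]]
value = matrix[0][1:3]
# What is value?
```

matrix[0] = [20, 1, 16, 16]. matrix[0] has length 4. The slice matrix[0][1:3] selects indices [1, 2] (1->1, 2->16), giving [1, 16].

[1, 16]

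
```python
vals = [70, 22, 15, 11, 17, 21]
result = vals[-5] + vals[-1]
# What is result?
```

vals has length 6. Negative index -5 maps to positive index 6 + (-5) = 1. vals[1] = 22.
vals has length 6. Negative index -1 maps to positive index 6 + (-1) = 5. vals[5] = 21.
Sum: 22 + 21 = 43.

43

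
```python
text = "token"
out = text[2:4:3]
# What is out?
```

text has length 5. The slice text[2:4:3] selects indices [2] (2->'k'), giving 'k'.

'k'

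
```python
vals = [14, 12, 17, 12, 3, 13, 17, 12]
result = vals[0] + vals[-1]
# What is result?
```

vals has length 8. vals[0] = 14.
vals has length 8. Negative index -1 maps to positive index 8 + (-1) = 7. vals[7] = 12.
Sum: 14 + 12 = 26.

26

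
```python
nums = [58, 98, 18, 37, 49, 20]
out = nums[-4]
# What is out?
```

nums has length 6. Negative index -4 maps to positive index 6 + (-4) = 2. nums[2] = 18.

18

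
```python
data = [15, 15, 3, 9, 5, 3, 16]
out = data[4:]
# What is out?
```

data has length 7. The slice data[4:] selects indices [4, 5, 6] (4->5, 5->3, 6->16), giving [5, 3, 16].

[5, 3, 16]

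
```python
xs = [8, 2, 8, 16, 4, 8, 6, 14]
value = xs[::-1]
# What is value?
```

xs has length 8. The slice xs[::-1] selects indices [7, 6, 5, 4, 3, 2, 1, 0] (7->14, 6->6, 5->8, 4->4, 3->16, 2->8, 1->2, 0->8), giving [14, 6, 8, 4, 16, 8, 2, 8].

[14, 6, 8, 4, 16, 8, 2, 8]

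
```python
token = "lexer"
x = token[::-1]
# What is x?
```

token has length 5. The slice token[::-1] selects indices [4, 3, 2, 1, 0] (4->'r', 3->'e', 2->'x', 1->'e', 0->'l'), giving 'rexel'.

'rexel'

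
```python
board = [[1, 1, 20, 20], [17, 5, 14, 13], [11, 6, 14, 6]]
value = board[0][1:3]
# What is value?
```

board[0] = [1, 1, 20, 20]. board[0] has length 4. The slice board[0][1:3] selects indices [1, 2] (1->1, 2->20), giving [1, 20].

[1, 20]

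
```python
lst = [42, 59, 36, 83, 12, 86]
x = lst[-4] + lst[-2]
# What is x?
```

lst has length 6. Negative index -4 maps to positive index 6 + (-4) = 2. lst[2] = 36.
lst has length 6. Negative index -2 maps to positive index 6 + (-2) = 4. lst[4] = 12.
Sum: 36 + 12 = 48.

48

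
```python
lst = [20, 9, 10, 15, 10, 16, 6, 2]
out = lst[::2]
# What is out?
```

lst has length 8. The slice lst[::2] selects indices [0, 2, 4, 6] (0->20, 2->10, 4->10, 6->6), giving [20, 10, 10, 6].

[20, 10, 10, 6]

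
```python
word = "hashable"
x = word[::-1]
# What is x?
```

word has length 8. The slice word[::-1] selects indices [7, 6, 5, 4, 3, 2, 1, 0] (7->'e', 6->'l', 5->'b', 4->'a', 3->'h', 2->'s', 1->'a', 0->'h'), giving 'elbahsah'.

'elbahsah'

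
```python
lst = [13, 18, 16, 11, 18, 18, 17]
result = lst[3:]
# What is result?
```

lst has length 7. The slice lst[3:] selects indices [3, 4, 5, 6] (3->11, 4->18, 5->18, 6->17), giving [11, 18, 18, 17].

[11, 18, 18, 17]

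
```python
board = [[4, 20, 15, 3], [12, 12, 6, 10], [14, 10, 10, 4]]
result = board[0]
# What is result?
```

board has 3 rows. Row 0 is [4, 20, 15, 3].

[4, 20, 15, 3]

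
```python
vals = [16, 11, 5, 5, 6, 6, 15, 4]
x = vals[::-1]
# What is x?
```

vals has length 8. The slice vals[::-1] selects indices [7, 6, 5, 4, 3, 2, 1, 0] (7->4, 6->15, 5->6, 4->6, 3->5, 2->5, 1->11, 0->16), giving [4, 15, 6, 6, 5, 5, 11, 16].

[4, 15, 6, 6, 5, 5, 11, 16]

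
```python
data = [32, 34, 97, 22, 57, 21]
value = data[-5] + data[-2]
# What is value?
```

data has length 6. Negative index -5 maps to positive index 6 + (-5) = 1. data[1] = 34.
data has length 6. Negative index -2 maps to positive index 6 + (-2) = 4. data[4] = 57.
Sum: 34 + 57 = 91.

91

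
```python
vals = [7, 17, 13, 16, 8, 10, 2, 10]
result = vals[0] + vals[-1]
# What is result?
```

vals has length 8. vals[0] = 7.
vals has length 8. Negative index -1 maps to positive index 8 + (-1) = 7. vals[7] = 10.
Sum: 7 + 10 = 17.

17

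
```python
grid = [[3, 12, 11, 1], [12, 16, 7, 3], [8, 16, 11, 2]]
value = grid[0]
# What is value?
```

grid has 3 rows. Row 0 is [3, 12, 11, 1].

[3, 12, 11, 1]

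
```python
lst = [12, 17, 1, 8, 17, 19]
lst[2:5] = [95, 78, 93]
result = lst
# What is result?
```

lst starts as [12, 17, 1, 8, 17, 19] (length 6). The slice lst[2:5] covers indices [2, 3, 4] with values [1, 8, 17]. Replacing that slice with [95, 78, 93] (same length) produces [12, 17, 95, 78, 93, 19].

[12, 17, 95, 78, 93, 19]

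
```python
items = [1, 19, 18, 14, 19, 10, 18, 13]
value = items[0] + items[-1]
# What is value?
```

items has length 8. items[0] = 1.
items has length 8. Negative index -1 maps to positive index 8 + (-1) = 7. items[7] = 13.
Sum: 1 + 13 = 14.

14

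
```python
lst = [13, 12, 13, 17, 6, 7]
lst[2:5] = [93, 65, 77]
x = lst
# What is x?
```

lst starts as [13, 12, 13, 17, 6, 7] (length 6). The slice lst[2:5] covers indices [2, 3, 4] with values [13, 17, 6]. Replacing that slice with [93, 65, 77] (same length) produces [13, 12, 93, 65, 77, 7].

[13, 12, 93, 65, 77, 7]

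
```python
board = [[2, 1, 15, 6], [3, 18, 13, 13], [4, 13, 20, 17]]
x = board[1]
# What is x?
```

board has 3 rows. Row 1 is [3, 18, 13, 13].

[3, 18, 13, 13]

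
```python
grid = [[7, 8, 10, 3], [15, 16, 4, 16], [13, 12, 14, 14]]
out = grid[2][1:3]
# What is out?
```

grid[2] = [13, 12, 14, 14]. grid[2] has length 4. The slice grid[2][1:3] selects indices [1, 2] (1->12, 2->14), giving [12, 14].

[12, 14]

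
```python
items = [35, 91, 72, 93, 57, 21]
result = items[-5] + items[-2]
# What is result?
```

items has length 6. Negative index -5 maps to positive index 6 + (-5) = 1. items[1] = 91.
items has length 6. Negative index -2 maps to positive index 6 + (-2) = 4. items[4] = 57.
Sum: 91 + 57 = 148.

148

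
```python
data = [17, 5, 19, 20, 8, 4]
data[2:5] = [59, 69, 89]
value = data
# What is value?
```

data starts as [17, 5, 19, 20, 8, 4] (length 6). The slice data[2:5] covers indices [2, 3, 4] with values [19, 20, 8]. Replacing that slice with [59, 69, 89] (same length) produces [17, 5, 59, 69, 89, 4].

[17, 5, 59, 69, 89, 4]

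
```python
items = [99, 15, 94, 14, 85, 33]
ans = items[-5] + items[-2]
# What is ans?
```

items has length 6. Negative index -5 maps to positive index 6 + (-5) = 1. items[1] = 15.
items has length 6. Negative index -2 maps to positive index 6 + (-2) = 4. items[4] = 85.
Sum: 15 + 85 = 100.

100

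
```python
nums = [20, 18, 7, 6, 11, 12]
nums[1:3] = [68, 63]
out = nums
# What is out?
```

nums starts as [20, 18, 7, 6, 11, 12] (length 6). The slice nums[1:3] covers indices [1, 2] with values [18, 7]. Replacing that slice with [68, 63] (same length) produces [20, 68, 63, 6, 11, 12].

[20, 68, 63, 6, 11, 12]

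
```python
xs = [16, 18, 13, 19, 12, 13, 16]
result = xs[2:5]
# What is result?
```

xs has length 7. The slice xs[2:5] selects indices [2, 3, 4] (2->13, 3->19, 4->12), giving [13, 19, 12].

[13, 19, 12]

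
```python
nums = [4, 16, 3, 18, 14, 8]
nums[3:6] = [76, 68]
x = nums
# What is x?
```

nums starts as [4, 16, 3, 18, 14, 8] (length 6). The slice nums[3:6] covers indices [3, 4, 5] with values [18, 14, 8]. Replacing that slice with [76, 68] (different length) produces [4, 16, 3, 76, 68].

[4, 16, 3, 76, 68]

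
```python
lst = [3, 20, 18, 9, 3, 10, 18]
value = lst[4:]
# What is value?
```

lst has length 7. The slice lst[4:] selects indices [4, 5, 6] (4->3, 5->10, 6->18), giving [3, 10, 18].

[3, 10, 18]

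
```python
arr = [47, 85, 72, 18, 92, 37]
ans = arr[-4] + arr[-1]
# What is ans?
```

arr has length 6. Negative index -4 maps to positive index 6 + (-4) = 2. arr[2] = 72.
arr has length 6. Negative index -1 maps to positive index 6 + (-1) = 5. arr[5] = 37.
Sum: 72 + 37 = 109.

109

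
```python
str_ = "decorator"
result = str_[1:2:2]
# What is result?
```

str_ has length 9. The slice str_[1:2:2] selects indices [1] (1->'e'), giving 'e'.

'e'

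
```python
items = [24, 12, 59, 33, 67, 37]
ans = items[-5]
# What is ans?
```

items has length 6. Negative index -5 maps to positive index 6 + (-5) = 1. items[1] = 12.

12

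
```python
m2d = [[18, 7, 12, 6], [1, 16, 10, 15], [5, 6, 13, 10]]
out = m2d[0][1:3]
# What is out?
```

m2d[0] = [18, 7, 12, 6]. m2d[0] has length 4. The slice m2d[0][1:3] selects indices [1, 2] (1->7, 2->12), giving [7, 12].

[7, 12]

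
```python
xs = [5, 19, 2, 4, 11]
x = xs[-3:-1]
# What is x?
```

xs has length 5. The slice xs[-3:-1] selects indices [2, 3] (2->2, 3->4), giving [2, 4].

[2, 4]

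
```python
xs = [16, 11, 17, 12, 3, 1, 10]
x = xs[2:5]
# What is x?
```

xs has length 7. The slice xs[2:5] selects indices [2, 3, 4] (2->17, 3->12, 4->3), giving [17, 12, 3].

[17, 12, 3]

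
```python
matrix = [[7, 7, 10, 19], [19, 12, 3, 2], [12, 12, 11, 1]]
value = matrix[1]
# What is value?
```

matrix has 3 rows. Row 1 is [19, 12, 3, 2].

[19, 12, 3, 2]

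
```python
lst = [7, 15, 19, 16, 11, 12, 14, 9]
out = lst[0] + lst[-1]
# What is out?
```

lst has length 8. lst[0] = 7.
lst has length 8. Negative index -1 maps to positive index 8 + (-1) = 7. lst[7] = 9.
Sum: 7 + 9 = 16.

16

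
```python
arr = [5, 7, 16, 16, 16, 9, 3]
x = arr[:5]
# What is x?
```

arr has length 7. The slice arr[:5] selects indices [0, 1, 2, 3, 4] (0->5, 1->7, 2->16, 3->16, 4->16), giving [5, 7, 16, 16, 16].

[5, 7, 16, 16, 16]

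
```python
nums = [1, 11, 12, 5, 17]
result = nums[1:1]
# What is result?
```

nums has length 5. The slice nums[1:1] resolves to an empty index range, so the result is [].

[]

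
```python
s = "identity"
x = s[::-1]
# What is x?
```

s has length 8. The slice s[::-1] selects indices [7, 6, 5, 4, 3, 2, 1, 0] (7->'y', 6->'t', 5->'i', 4->'t', 3->'n', 2->'e', 1->'d', 0->'i'), giving 'ytitnedi'.

'ytitnedi'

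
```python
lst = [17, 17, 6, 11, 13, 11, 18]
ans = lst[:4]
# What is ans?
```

lst has length 7. The slice lst[:4] selects indices [0, 1, 2, 3] (0->17, 1->17, 2->6, 3->11), giving [17, 17, 6, 11].

[17, 17, 6, 11]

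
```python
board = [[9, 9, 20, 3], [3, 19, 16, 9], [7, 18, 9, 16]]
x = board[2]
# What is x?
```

board has 3 rows. Row 2 is [7, 18, 9, 16].

[7, 18, 9, 16]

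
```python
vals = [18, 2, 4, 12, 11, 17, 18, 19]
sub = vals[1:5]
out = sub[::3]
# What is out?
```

vals has length 8. The slice vals[1:5] selects indices [1, 2, 3, 4] (1->2, 2->4, 3->12, 4->11), giving [2, 4, 12, 11]. So sub = [2, 4, 12, 11]. sub has length 4. The slice sub[::3] selects indices [0, 3] (0->2, 3->11), giving [2, 11].

[2, 11]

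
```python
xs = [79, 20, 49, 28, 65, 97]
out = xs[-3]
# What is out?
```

xs has length 6. Negative index -3 maps to positive index 6 + (-3) = 3. xs[3] = 28.

28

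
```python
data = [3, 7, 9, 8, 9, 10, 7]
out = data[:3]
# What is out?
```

data has length 7. The slice data[:3] selects indices [0, 1, 2] (0->3, 1->7, 2->9), giving [3, 7, 9].

[3, 7, 9]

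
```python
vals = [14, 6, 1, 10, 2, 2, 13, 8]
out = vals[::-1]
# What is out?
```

vals has length 8. The slice vals[::-1] selects indices [7, 6, 5, 4, 3, 2, 1, 0] (7->8, 6->13, 5->2, 4->2, 3->10, 2->1, 1->6, 0->14), giving [8, 13, 2, 2, 10, 1, 6, 14].

[8, 13, 2, 2, 10, 1, 6, 14]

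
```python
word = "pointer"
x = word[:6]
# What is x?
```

word has length 7. The slice word[:6] selects indices [0, 1, 2, 3, 4, 5] (0->'p', 1->'o', 2->'i', 3->'n', 4->'t', 5->'e'), giving 'pointe'.

'pointe'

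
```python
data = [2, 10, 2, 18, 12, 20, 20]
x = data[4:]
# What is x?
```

data has length 7. The slice data[4:] selects indices [4, 5, 6] (4->12, 5->20, 6->20), giving [12, 20, 20].

[12, 20, 20]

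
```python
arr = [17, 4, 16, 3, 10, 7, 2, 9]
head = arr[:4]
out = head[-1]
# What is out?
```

arr has length 8. The slice arr[:4] selects indices [0, 1, 2, 3] (0->17, 1->4, 2->16, 3->3), giving [17, 4, 16, 3]. So head = [17, 4, 16, 3]. Then head[-1] = 3.

3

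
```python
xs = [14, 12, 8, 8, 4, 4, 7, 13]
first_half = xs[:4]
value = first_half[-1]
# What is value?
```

xs has length 8. The slice xs[:4] selects indices [0, 1, 2, 3] (0->14, 1->12, 2->8, 3->8), giving [14, 12, 8, 8]. So first_half = [14, 12, 8, 8]. Then first_half[-1] = 8.

8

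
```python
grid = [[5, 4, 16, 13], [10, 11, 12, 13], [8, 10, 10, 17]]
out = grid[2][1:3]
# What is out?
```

grid[2] = [8, 10, 10, 17]. grid[2] has length 4. The slice grid[2][1:3] selects indices [1, 2] (1->10, 2->10), giving [10, 10].

[10, 10]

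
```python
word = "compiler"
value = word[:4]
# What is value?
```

word has length 8. The slice word[:4] selects indices [0, 1, 2, 3] (0->'c', 1->'o', 2->'m', 3->'p'), giving 'comp'.

'comp'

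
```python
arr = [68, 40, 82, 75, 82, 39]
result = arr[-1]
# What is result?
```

arr has length 6. Negative index -1 maps to positive index 6 + (-1) = 5. arr[5] = 39.

39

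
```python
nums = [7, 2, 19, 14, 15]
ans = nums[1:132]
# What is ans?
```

nums has length 5. The slice nums[1:132] selects indices [1, 2, 3, 4] (1->2, 2->19, 3->14, 4->15), giving [2, 19, 14, 15].

[2, 19, 14, 15]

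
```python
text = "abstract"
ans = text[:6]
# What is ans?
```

text has length 8. The slice text[:6] selects indices [0, 1, 2, 3, 4, 5] (0->'a', 1->'b', 2->'s', 3->'t', 4->'r', 5->'a'), giving 'abstra'.

'abstra'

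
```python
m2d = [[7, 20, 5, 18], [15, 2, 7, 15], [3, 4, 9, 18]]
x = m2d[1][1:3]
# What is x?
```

m2d[1] = [15, 2, 7, 15]. m2d[1] has length 4. The slice m2d[1][1:3] selects indices [1, 2] (1->2, 2->7), giving [2, 7].

[2, 7]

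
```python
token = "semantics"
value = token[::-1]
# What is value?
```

token has length 9. The slice token[::-1] selects indices [8, 7, 6, 5, 4, 3, 2, 1, 0] (8->'s', 7->'c', 6->'i', 5->'t', 4->'n', 3->'a', 2->'m', 1->'e', 0->'s'), giving 'scitnames'.

'scitnames'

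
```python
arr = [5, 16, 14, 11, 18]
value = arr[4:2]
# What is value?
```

arr has length 5. The slice arr[4:2] resolves to an empty index range, so the result is [].

[]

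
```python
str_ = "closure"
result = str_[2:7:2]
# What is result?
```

str_ has length 7. The slice str_[2:7:2] selects indices [2, 4, 6] (2->'o', 4->'u', 6->'e'), giving 'oue'.

'oue'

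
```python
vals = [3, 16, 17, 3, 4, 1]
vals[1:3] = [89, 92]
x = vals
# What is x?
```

vals starts as [3, 16, 17, 3, 4, 1] (length 6). The slice vals[1:3] covers indices [1, 2] with values [16, 17]. Replacing that slice with [89, 92] (same length) produces [3, 89, 92, 3, 4, 1].

[3, 89, 92, 3, 4, 1]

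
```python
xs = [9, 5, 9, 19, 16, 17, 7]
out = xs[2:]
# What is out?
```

xs has length 7. The slice xs[2:] selects indices [2, 3, 4, 5, 6] (2->9, 3->19, 4->16, 5->17, 6->7), giving [9, 19, 16, 17, 7].

[9, 19, 16, 17, 7]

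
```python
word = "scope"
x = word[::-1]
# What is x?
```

word has length 5. The slice word[::-1] selects indices [4, 3, 2, 1, 0] (4->'e', 3->'p', 2->'o', 1->'c', 0->'s'), giving 'epocs'.

'epocs'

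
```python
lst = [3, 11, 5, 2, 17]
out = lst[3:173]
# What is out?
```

lst has length 5. The slice lst[3:173] selects indices [3, 4] (3->2, 4->17), giving [2, 17].

[2, 17]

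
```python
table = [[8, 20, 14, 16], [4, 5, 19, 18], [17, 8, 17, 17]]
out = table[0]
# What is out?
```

table has 3 rows. Row 0 is [8, 20, 14, 16].

[8, 20, 14, 16]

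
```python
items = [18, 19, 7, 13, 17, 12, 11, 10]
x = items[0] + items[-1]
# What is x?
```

items has length 8. items[0] = 18.
items has length 8. Negative index -1 maps to positive index 8 + (-1) = 7. items[7] = 10.
Sum: 18 + 10 = 28.

28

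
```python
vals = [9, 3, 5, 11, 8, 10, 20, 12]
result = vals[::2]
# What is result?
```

vals has length 8. The slice vals[::2] selects indices [0, 2, 4, 6] (0->9, 2->5, 4->8, 6->20), giving [9, 5, 8, 20].

[9, 5, 8, 20]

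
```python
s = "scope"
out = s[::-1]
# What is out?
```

s has length 5. The slice s[::-1] selects indices [4, 3, 2, 1, 0] (4->'e', 3->'p', 2->'o', 1->'c', 0->'s'), giving 'epocs'.

'epocs'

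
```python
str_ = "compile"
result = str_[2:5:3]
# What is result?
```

str_ has length 7. The slice str_[2:5:3] selects indices [2] (2->'m'), giving 'm'.

'm'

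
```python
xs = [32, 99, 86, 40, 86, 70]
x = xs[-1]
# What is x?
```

xs has length 6. Negative index -1 maps to positive index 6 + (-1) = 5. xs[5] = 70.

70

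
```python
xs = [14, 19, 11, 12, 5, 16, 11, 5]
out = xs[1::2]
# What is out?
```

xs has length 8. The slice xs[1::2] selects indices [1, 3, 5, 7] (1->19, 3->12, 5->16, 7->5), giving [19, 12, 16, 5].

[19, 12, 16, 5]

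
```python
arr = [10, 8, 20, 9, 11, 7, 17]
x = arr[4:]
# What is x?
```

arr has length 7. The slice arr[4:] selects indices [4, 5, 6] (4->11, 5->7, 6->17), giving [11, 7, 17].

[11, 7, 17]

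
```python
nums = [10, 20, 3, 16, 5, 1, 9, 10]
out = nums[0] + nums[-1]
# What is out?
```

nums has length 8. nums[0] = 10.
nums has length 8. Negative index -1 maps to positive index 8 + (-1) = 7. nums[7] = 10.
Sum: 10 + 10 = 20.

20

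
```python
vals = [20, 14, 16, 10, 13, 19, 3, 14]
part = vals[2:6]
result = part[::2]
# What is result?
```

vals has length 8. The slice vals[2:6] selects indices [2, 3, 4, 5] (2->16, 3->10, 4->13, 5->19), giving [16, 10, 13, 19]. So part = [16, 10, 13, 19]. part has length 4. The slice part[::2] selects indices [0, 2] (0->16, 2->13), giving [16, 13].

[16, 13]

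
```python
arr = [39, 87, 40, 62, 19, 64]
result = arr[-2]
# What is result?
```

arr has length 6. Negative index -2 maps to positive index 6 + (-2) = 4. arr[4] = 19.

19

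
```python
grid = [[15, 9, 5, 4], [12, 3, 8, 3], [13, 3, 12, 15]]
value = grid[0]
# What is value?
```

grid has 3 rows. Row 0 is [15, 9, 5, 4].

[15, 9, 5, 4]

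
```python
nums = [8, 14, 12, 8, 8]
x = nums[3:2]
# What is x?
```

nums has length 5. The slice nums[3:2] resolves to an empty index range, so the result is [].

[]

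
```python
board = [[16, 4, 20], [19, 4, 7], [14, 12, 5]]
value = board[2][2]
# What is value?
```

board[2] = [14, 12, 5]. Taking column 2 of that row yields 5.

5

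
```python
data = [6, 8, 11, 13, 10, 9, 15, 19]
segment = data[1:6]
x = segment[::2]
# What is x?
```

data has length 8. The slice data[1:6] selects indices [1, 2, 3, 4, 5] (1->8, 2->11, 3->13, 4->10, 5->9), giving [8, 11, 13, 10, 9]. So segment = [8, 11, 13, 10, 9]. segment has length 5. The slice segment[::2] selects indices [0, 2, 4] (0->8, 2->13, 4->9), giving [8, 13, 9].

[8, 13, 9]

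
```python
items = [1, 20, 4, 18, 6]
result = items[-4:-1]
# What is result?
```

items has length 5. The slice items[-4:-1] selects indices [1, 2, 3] (1->20, 2->4, 3->18), giving [20, 4, 18].

[20, 4, 18]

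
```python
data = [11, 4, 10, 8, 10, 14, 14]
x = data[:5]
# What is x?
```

data has length 7. The slice data[:5] selects indices [0, 1, 2, 3, 4] (0->11, 1->4, 2->10, 3->8, 4->10), giving [11, 4, 10, 8, 10].

[11, 4, 10, 8, 10]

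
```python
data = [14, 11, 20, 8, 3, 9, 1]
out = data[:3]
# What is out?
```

data has length 7. The slice data[:3] selects indices [0, 1, 2] (0->14, 1->11, 2->20), giving [14, 11, 20].

[14, 11, 20]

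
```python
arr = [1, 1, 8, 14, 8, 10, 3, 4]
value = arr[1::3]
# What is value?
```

arr has length 8. The slice arr[1::3] selects indices [1, 4, 7] (1->1, 4->8, 7->4), giving [1, 8, 4].

[1, 8, 4]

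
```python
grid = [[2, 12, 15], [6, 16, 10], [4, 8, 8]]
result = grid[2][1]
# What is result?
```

grid[2] = [4, 8, 8]. Taking column 1 of that row yields 8.

8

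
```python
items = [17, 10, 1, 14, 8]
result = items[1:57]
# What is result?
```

items has length 5. The slice items[1:57] selects indices [1, 2, 3, 4] (1->10, 2->1, 3->14, 4->8), giving [10, 1, 14, 8].

[10, 1, 14, 8]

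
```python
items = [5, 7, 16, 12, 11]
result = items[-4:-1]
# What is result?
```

items has length 5. The slice items[-4:-1] selects indices [1, 2, 3] (1->7, 2->16, 3->12), giving [7, 16, 12].

[7, 16, 12]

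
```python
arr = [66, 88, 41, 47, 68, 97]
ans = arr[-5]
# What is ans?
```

arr has length 6. Negative index -5 maps to positive index 6 + (-5) = 1. arr[1] = 88.

88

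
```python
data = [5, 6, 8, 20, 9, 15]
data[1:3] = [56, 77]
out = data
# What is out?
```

data starts as [5, 6, 8, 20, 9, 15] (length 6). The slice data[1:3] covers indices [1, 2] with values [6, 8]. Replacing that slice with [56, 77] (same length) produces [5, 56, 77, 20, 9, 15].

[5, 56, 77, 20, 9, 15]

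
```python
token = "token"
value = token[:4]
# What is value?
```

token has length 5. The slice token[:4] selects indices [0, 1, 2, 3] (0->'t', 1->'o', 2->'k', 3->'e'), giving 'toke'.

'toke'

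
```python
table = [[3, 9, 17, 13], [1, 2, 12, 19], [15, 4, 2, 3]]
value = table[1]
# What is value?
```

table has 3 rows. Row 1 is [1, 2, 12, 19].

[1, 2, 12, 19]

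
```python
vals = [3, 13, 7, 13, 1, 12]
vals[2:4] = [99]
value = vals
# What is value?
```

vals starts as [3, 13, 7, 13, 1, 12] (length 6). The slice vals[2:4] covers indices [2, 3] with values [7, 13]. Replacing that slice with [99] (different length) produces [3, 13, 99, 1, 12].

[3, 13, 99, 1, 12]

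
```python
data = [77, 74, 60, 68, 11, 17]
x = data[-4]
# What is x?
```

data has length 6. Negative index -4 maps to positive index 6 + (-4) = 2. data[2] = 60.

60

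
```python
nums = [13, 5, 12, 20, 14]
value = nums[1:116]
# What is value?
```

nums has length 5. The slice nums[1:116] selects indices [1, 2, 3, 4] (1->5, 2->12, 3->20, 4->14), giving [5, 12, 20, 14].

[5, 12, 20, 14]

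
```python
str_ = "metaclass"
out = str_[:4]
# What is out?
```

str_ has length 9. The slice str_[:4] selects indices [0, 1, 2, 3] (0->'m', 1->'e', 2->'t', 3->'a'), giving 'meta'.

'meta'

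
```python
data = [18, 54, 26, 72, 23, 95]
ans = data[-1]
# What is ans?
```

data has length 6. Negative index -1 maps to positive index 6 + (-1) = 5. data[5] = 95.

95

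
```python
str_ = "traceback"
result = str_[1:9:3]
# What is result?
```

str_ has length 9. The slice str_[1:9:3] selects indices [1, 4, 7] (1->'r', 4->'e', 7->'c'), giving 'rec'.

'rec'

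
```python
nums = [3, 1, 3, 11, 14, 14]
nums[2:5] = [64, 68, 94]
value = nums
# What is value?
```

nums starts as [3, 1, 3, 11, 14, 14] (length 6). The slice nums[2:5] covers indices [2, 3, 4] with values [3, 11, 14]. Replacing that slice with [64, 68, 94] (same length) produces [3, 1, 64, 68, 94, 14].

[3, 1, 64, 68, 94, 14]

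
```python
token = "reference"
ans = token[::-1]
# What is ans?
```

token has length 9. The slice token[::-1] selects indices [8, 7, 6, 5, 4, 3, 2, 1, 0] (8->'e', 7->'c', 6->'n', 5->'e', 4->'r', 3->'e', 2->'f', 1->'e', 0->'r'), giving 'ecnerefer'.

'ecnerefer'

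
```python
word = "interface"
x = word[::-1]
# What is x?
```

word has length 9. The slice word[::-1] selects indices [8, 7, 6, 5, 4, 3, 2, 1, 0] (8->'e', 7->'c', 6->'a', 5->'f', 4->'r', 3->'e', 2->'t', 1->'n', 0->'i'), giving 'ecafretni'.

'ecafretni'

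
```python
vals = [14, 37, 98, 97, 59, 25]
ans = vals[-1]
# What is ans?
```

vals has length 6. Negative index -1 maps to positive index 6 + (-1) = 5. vals[5] = 25.

25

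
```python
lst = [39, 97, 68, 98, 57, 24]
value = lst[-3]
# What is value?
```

lst has length 6. Negative index -3 maps to positive index 6 + (-3) = 3. lst[3] = 98.

98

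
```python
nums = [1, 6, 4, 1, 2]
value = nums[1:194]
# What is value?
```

nums has length 5. The slice nums[1:194] selects indices [1, 2, 3, 4] (1->6, 2->4, 3->1, 4->2), giving [6, 4, 1, 2].

[6, 4, 1, 2]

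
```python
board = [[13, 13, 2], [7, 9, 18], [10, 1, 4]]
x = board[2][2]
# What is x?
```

board[2] = [10, 1, 4]. Taking column 2 of that row yields 4.

4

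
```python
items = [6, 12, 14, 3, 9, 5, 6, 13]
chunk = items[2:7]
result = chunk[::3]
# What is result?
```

items has length 8. The slice items[2:7] selects indices [2, 3, 4, 5, 6] (2->14, 3->3, 4->9, 5->5, 6->6), giving [14, 3, 9, 5, 6]. So chunk = [14, 3, 9, 5, 6]. chunk has length 5. The slice chunk[::3] selects indices [0, 3] (0->14, 3->5), giving [14, 5].

[14, 5]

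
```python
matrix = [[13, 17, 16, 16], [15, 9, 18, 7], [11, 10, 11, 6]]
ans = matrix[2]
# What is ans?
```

matrix has 3 rows. Row 2 is [11, 10, 11, 6].

[11, 10, 11, 6]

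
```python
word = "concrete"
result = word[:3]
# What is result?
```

word has length 8. The slice word[:3] selects indices [0, 1, 2] (0->'c', 1->'o', 2->'n'), giving 'con'.

'con'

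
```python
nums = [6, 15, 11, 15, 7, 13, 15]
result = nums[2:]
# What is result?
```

nums has length 7. The slice nums[2:] selects indices [2, 3, 4, 5, 6] (2->11, 3->15, 4->7, 5->13, 6->15), giving [11, 15, 7, 13, 15].

[11, 15, 7, 13, 15]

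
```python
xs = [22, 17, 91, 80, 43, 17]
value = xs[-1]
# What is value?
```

xs has length 6. Negative index -1 maps to positive index 6 + (-1) = 5. xs[5] = 17.

17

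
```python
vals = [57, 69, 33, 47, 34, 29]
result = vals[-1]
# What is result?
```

vals has length 6. Negative index -1 maps to positive index 6 + (-1) = 5. vals[5] = 29.

29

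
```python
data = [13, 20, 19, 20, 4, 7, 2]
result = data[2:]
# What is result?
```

data has length 7. The slice data[2:] selects indices [2, 3, 4, 5, 6] (2->19, 3->20, 4->4, 5->7, 6->2), giving [19, 20, 4, 7, 2].

[19, 20, 4, 7, 2]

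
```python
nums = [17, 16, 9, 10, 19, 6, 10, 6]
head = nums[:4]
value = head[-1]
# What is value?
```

nums has length 8. The slice nums[:4] selects indices [0, 1, 2, 3] (0->17, 1->16, 2->9, 3->10), giving [17, 16, 9, 10]. So head = [17, 16, 9, 10]. Then head[-1] = 10.

10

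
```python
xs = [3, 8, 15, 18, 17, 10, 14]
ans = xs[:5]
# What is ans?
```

xs has length 7. The slice xs[:5] selects indices [0, 1, 2, 3, 4] (0->3, 1->8, 2->15, 3->18, 4->17), giving [3, 8, 15, 18, 17].

[3, 8, 15, 18, 17]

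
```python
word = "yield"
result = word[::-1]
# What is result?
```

word has length 5. The slice word[::-1] selects indices [4, 3, 2, 1, 0] (4->'d', 3->'l', 2->'e', 1->'i', 0->'y'), giving 'dleiy'.

'dleiy'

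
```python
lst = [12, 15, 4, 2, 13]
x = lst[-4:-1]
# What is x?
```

lst has length 5. The slice lst[-4:-1] selects indices [1, 2, 3] (1->15, 2->4, 3->2), giving [15, 4, 2].

[15, 4, 2]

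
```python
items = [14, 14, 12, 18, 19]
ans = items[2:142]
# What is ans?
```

items has length 5. The slice items[2:142] selects indices [2, 3, 4] (2->12, 3->18, 4->19), giving [12, 18, 19].

[12, 18, 19]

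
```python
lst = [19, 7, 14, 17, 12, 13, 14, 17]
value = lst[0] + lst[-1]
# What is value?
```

lst has length 8. lst[0] = 19.
lst has length 8. Negative index -1 maps to positive index 8 + (-1) = 7. lst[7] = 17.
Sum: 19 + 17 = 36.

36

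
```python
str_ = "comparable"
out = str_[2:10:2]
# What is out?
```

str_ has length 10. The slice str_[2:10:2] selects indices [2, 4, 6, 8] (2->'m', 4->'a', 6->'a', 8->'l'), giving 'maal'.

'maal'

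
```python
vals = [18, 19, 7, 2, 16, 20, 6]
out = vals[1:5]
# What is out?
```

vals has length 7. The slice vals[1:5] selects indices [1, 2, 3, 4] (1->19, 2->7, 3->2, 4->16), giving [19, 7, 2, 16].

[19, 7, 2, 16]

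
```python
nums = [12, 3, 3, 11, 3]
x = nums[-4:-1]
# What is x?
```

nums has length 5. The slice nums[-4:-1] selects indices [1, 2, 3] (1->3, 2->3, 3->11), giving [3, 3, 11].

[3, 3, 11]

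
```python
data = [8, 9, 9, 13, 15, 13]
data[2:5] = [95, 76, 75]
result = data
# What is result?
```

data starts as [8, 9, 9, 13, 15, 13] (length 6). The slice data[2:5] covers indices [2, 3, 4] with values [9, 13, 15]. Replacing that slice with [95, 76, 75] (same length) produces [8, 9, 95, 76, 75, 13].

[8, 9, 95, 76, 75, 13]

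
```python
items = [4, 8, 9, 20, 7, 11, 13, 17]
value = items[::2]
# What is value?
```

items has length 8. The slice items[::2] selects indices [0, 2, 4, 6] (0->4, 2->9, 4->7, 6->13), giving [4, 9, 7, 13].

[4, 9, 7, 13]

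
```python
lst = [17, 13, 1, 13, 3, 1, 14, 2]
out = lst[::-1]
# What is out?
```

lst has length 8. The slice lst[::-1] selects indices [7, 6, 5, 4, 3, 2, 1, 0] (7->2, 6->14, 5->1, 4->3, 3->13, 2->1, 1->13, 0->17), giving [2, 14, 1, 3, 13, 1, 13, 17].

[2, 14, 1, 3, 13, 1, 13, 17]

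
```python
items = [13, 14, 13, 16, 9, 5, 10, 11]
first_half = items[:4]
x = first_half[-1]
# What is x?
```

items has length 8. The slice items[:4] selects indices [0, 1, 2, 3] (0->13, 1->14, 2->13, 3->16), giving [13, 14, 13, 16]. So first_half = [13, 14, 13, 16]. Then first_half[-1] = 16.

16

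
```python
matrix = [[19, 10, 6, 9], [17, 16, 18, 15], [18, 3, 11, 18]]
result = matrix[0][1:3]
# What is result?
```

matrix[0] = [19, 10, 6, 9]. matrix[0] has length 4. The slice matrix[0][1:3] selects indices [1, 2] (1->10, 2->6), giving [10, 6].

[10, 6]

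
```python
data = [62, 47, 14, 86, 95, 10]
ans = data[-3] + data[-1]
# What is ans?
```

data has length 6. Negative index -3 maps to positive index 6 + (-3) = 3. data[3] = 86.
data has length 6. Negative index -1 maps to positive index 6 + (-1) = 5. data[5] = 10.
Sum: 86 + 10 = 96.

96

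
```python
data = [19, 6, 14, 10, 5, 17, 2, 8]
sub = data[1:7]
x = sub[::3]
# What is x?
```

data has length 8. The slice data[1:7] selects indices [1, 2, 3, 4, 5, 6] (1->6, 2->14, 3->10, 4->5, 5->17, 6->2), giving [6, 14, 10, 5, 17, 2]. So sub = [6, 14, 10, 5, 17, 2]. sub has length 6. The slice sub[::3] selects indices [0, 3] (0->6, 3->5), giving [6, 5].

[6, 5]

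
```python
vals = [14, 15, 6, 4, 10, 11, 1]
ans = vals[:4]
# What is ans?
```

vals has length 7. The slice vals[:4] selects indices [0, 1, 2, 3] (0->14, 1->15, 2->6, 3->4), giving [14, 15, 6, 4].

[14, 15, 6, 4]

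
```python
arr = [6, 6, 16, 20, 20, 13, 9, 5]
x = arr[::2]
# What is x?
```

arr has length 8. The slice arr[::2] selects indices [0, 2, 4, 6] (0->6, 2->16, 4->20, 6->9), giving [6, 16, 20, 9].

[6, 16, 20, 9]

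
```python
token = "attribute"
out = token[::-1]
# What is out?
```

token has length 9. The slice token[::-1] selects indices [8, 7, 6, 5, 4, 3, 2, 1, 0] (8->'e', 7->'t', 6->'u', 5->'b', 4->'i', 3->'r', 2->'t', 1->'t', 0->'a'), giving 'etubirtta'.

'etubirtta'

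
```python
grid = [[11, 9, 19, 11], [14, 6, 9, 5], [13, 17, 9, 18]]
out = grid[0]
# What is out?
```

grid has 3 rows. Row 0 is [11, 9, 19, 11].

[11, 9, 19, 11]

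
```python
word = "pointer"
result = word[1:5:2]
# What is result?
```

word has length 7. The slice word[1:5:2] selects indices [1, 3] (1->'o', 3->'n'), giving 'on'.

'on'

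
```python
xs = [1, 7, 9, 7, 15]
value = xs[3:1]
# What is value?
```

xs has length 5. The slice xs[3:1] resolves to an empty index range, so the result is [].

[]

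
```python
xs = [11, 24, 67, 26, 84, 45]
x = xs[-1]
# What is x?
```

xs has length 6. Negative index -1 maps to positive index 6 + (-1) = 5. xs[5] = 45.

45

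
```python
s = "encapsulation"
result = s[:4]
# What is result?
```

s has length 13. The slice s[:4] selects indices [0, 1, 2, 3] (0->'e', 1->'n', 2->'c', 3->'a'), giving 'enca'.

'enca'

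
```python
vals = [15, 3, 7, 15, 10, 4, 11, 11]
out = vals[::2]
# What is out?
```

vals has length 8. The slice vals[::2] selects indices [0, 2, 4, 6] (0->15, 2->7, 4->10, 6->11), giving [15, 7, 10, 11].

[15, 7, 10, 11]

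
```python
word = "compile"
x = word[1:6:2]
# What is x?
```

word has length 7. The slice word[1:6:2] selects indices [1, 3, 5] (1->'o', 3->'p', 5->'l'), giving 'opl'.

'opl'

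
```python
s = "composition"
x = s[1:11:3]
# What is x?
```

s has length 11. The slice s[1:11:3] selects indices [1, 4, 7, 10] (1->'o', 4->'o', 7->'t', 10->'n'), giving 'ootn'.

'ootn'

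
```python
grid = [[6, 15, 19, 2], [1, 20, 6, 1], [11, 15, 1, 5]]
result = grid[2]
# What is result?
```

grid has 3 rows. Row 2 is [11, 15, 1, 5].

[11, 15, 1, 5]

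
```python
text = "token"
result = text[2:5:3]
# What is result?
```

text has length 5. The slice text[2:5:3] selects indices [2] (2->'k'), giving 'k'.

'k'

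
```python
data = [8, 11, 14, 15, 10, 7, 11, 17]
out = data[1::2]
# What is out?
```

data has length 8. The slice data[1::2] selects indices [1, 3, 5, 7] (1->11, 3->15, 5->7, 7->17), giving [11, 15, 7, 17].

[11, 15, 7, 17]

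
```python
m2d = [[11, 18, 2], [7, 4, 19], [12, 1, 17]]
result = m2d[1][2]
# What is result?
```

m2d[1] = [7, 4, 19]. Taking column 2 of that row yields 19.

19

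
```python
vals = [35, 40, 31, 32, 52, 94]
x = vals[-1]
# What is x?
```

vals has length 6. Negative index -1 maps to positive index 6 + (-1) = 5. vals[5] = 94.

94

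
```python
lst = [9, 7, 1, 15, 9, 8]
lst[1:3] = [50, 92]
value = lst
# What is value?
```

lst starts as [9, 7, 1, 15, 9, 8] (length 6). The slice lst[1:3] covers indices [1, 2] with values [7, 1]. Replacing that slice with [50, 92] (same length) produces [9, 50, 92, 15, 9, 8].

[9, 50, 92, 15, 9, 8]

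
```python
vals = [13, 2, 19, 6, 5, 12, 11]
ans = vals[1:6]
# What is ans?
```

vals has length 7. The slice vals[1:6] selects indices [1, 2, 3, 4, 5] (1->2, 2->19, 3->6, 4->5, 5->12), giving [2, 19, 6, 5, 12].

[2, 19, 6, 5, 12]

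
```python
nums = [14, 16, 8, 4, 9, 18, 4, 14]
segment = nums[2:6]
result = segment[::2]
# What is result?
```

nums has length 8. The slice nums[2:6] selects indices [2, 3, 4, 5] (2->8, 3->4, 4->9, 5->18), giving [8, 4, 9, 18]. So segment = [8, 4, 9, 18]. segment has length 4. The slice segment[::2] selects indices [0, 2] (0->8, 2->9), giving [8, 9].

[8, 9]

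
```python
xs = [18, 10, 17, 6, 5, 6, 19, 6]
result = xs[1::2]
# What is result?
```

xs has length 8. The slice xs[1::2] selects indices [1, 3, 5, 7] (1->10, 3->6, 5->6, 7->6), giving [10, 6, 6, 6].

[10, 6, 6, 6]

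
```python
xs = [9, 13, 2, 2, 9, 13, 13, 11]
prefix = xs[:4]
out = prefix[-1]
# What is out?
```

xs has length 8. The slice xs[:4] selects indices [0, 1, 2, 3] (0->9, 1->13, 2->2, 3->2), giving [9, 13, 2, 2]. So prefix = [9, 13, 2, 2]. Then prefix[-1] = 2.

2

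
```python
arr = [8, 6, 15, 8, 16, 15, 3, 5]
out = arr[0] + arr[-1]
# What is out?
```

arr has length 8. arr[0] = 8.
arr has length 8. Negative index -1 maps to positive index 8 + (-1) = 7. arr[7] = 5.
Sum: 8 + 5 = 13.

13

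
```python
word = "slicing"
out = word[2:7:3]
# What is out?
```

word has length 7. The slice word[2:7:3] selects indices [2, 5] (2->'i', 5->'n'), giving 'in'.

'in'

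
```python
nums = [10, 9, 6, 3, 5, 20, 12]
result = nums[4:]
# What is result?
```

nums has length 7. The slice nums[4:] selects indices [4, 5, 6] (4->5, 5->20, 6->12), giving [5, 20, 12].

[5, 20, 12]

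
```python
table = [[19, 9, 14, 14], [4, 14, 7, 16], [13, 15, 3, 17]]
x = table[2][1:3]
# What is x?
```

table[2] = [13, 15, 3, 17]. table[2] has length 4. The slice table[2][1:3] selects indices [1, 2] (1->15, 2->3), giving [15, 3].

[15, 3]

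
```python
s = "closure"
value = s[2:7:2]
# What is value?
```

s has length 7. The slice s[2:7:2] selects indices [2, 4, 6] (2->'o', 4->'u', 6->'e'), giving 'oue'.

'oue'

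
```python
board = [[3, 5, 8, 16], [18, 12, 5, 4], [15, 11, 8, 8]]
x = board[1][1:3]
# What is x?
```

board[1] = [18, 12, 5, 4]. board[1] has length 4. The slice board[1][1:3] selects indices [1, 2] (1->12, 2->5), giving [12, 5].

[12, 5]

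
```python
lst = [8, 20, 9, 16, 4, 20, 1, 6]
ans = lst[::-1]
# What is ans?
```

lst has length 8. The slice lst[::-1] selects indices [7, 6, 5, 4, 3, 2, 1, 0] (7->6, 6->1, 5->20, 4->4, 3->16, 2->9, 1->20, 0->8), giving [6, 1, 20, 4, 16, 9, 20, 8].

[6, 1, 20, 4, 16, 9, 20, 8]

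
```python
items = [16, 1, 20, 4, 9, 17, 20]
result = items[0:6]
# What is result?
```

items has length 7. The slice items[0:6] selects indices [0, 1, 2, 3, 4, 5] (0->16, 1->1, 2->20, 3->4, 4->9, 5->17), giving [16, 1, 20, 4, 9, 17].

[16, 1, 20, 4, 9, 17]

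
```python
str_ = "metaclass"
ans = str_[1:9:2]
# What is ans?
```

str_ has length 9. The slice str_[1:9:2] selects indices [1, 3, 5, 7] (1->'e', 3->'a', 5->'l', 7->'s'), giving 'eals'.

'eals'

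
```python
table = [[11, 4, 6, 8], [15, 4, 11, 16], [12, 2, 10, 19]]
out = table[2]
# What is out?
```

table has 3 rows. Row 2 is [12, 2, 10, 19].

[12, 2, 10, 19]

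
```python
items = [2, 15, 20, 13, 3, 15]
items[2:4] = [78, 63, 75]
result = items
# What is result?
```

items starts as [2, 15, 20, 13, 3, 15] (length 6). The slice items[2:4] covers indices [2, 3] with values [20, 13]. Replacing that slice with [78, 63, 75] (different length) produces [2, 15, 78, 63, 75, 3, 15].

[2, 15, 78, 63, 75, 3, 15]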